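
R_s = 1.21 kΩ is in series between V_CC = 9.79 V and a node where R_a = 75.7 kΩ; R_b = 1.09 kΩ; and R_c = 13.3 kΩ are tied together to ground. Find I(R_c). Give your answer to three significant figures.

Equivalent of the parallel group: R_p = 0.9942 kΩ.
V_A by voltage divider: V_A = 9.79 × 0.9942/(1.21 + 0.9942) = 4.416 V.
Branch current I = V_A/R_c = 4.416/13.3 = 0.3320 mA.

I ≈ 0.332 mA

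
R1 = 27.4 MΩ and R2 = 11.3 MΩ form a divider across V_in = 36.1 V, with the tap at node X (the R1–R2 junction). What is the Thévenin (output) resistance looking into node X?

Zeroing V_in shorts the top of R1 to ground, so R_th = R1 ‖ R2 = 8.001 MΩ.

R_th ≈ 8.00 MΩ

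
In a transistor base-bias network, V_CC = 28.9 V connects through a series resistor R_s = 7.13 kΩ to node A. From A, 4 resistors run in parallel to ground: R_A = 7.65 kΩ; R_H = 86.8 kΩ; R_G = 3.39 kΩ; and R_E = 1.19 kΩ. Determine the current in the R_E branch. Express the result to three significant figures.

Parallel bank: R_p = 1/(1/7.65 + 1/86.8 + 1/3.39 + 1/1.19) = 0.7827 kΩ.
V_A by voltage divider: V_A = 28.9 × 0.7827/(7.13 + 0.7827) = 2.859 V.
Branch current I = V_A/R_E = 2.859/1.19 = 2.402 mA.

I ≈ 2.40 mA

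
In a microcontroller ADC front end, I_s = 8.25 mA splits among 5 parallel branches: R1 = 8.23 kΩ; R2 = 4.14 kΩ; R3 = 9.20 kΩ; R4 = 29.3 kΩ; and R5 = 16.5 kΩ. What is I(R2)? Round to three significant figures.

Conductances: ΣG = 1/8.23 + 1/4.14 + 1/9.20 + 1/29.3 + 1/16.5 = 0.5665 (1/kΩ).
Current divider: I(R2) = I_s · G_k/ΣG = 8.25 × (0.2415/0.5665) = 8.25 × 0.4264 = 3.518 mA.

I ≈ 3.52 mA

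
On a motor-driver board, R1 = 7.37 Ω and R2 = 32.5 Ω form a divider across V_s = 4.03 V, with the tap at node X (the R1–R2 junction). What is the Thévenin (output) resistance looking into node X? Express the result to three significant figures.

R_th ≈ 6.01 Ω

Looking into X with the source shorted: R_th = R1·R2/(R1+R2) = 7.370 × 32.5/39.87 = 6.008 Ω.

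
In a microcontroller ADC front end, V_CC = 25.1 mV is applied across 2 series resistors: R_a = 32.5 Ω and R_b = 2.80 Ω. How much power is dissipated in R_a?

P ≈ 16.4 µW

Series current I = V_CC/ΣR = 25.1/35.30 = 0.7110 mA.
P = I²R = 0.5056 × 32.5 = 16.43 µW.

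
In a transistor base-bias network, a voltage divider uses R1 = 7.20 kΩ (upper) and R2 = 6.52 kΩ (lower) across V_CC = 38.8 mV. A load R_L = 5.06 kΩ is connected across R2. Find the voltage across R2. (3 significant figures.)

The load sits in parallel with R2, giving an effective lower resistance R2' = R2·R_L/(R2+R_L) = 2.849 kΩ.
Now apply the divider: V_out = 38.8 × 0.2835 = 11.00 mV.
(Unloaded it would be 18.4 mV; the load pulls it down.)

V_out ≈ 11.0 mV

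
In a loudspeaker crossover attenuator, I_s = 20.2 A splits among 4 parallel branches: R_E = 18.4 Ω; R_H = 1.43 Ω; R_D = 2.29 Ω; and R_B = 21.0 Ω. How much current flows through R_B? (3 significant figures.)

ΣG = 1/18.4 + 1/1.43 + 1/2.29 + 1/21.0 = 1.238.
R_B takes the fraction G_k/ΣG = 0.04762/1.238 = 0.03847, so I = 20.2 × 0.03847 = 0.7770 A.

I ≈ 0.777 A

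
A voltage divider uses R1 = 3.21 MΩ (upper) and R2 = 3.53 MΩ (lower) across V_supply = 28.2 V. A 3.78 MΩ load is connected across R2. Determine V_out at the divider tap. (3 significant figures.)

R2 ‖ R_L = (3.53 × 3.78)/(3.53 + 3.78) = 1.825 MΩ.
Voltage divider with the loaded lower leg: V_out = 28.2 × 1.825/(3.21 + 1.825) = 28.2 × 0.3625 = 10.22 V.
(Unloaded it would be 14.8 V; the load pulls it down.)

V_out ≈ 10.2 V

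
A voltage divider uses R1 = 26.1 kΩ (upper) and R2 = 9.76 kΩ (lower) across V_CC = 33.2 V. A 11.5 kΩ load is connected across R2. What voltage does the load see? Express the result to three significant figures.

V_out ≈ 5.59 V

First combine the lower leg with the load: R2 ‖ R_L = 5.279 kΩ.
Voltage divider with the loaded lower leg: V_out = 33.2 × 5.279/(26.1 + 5.279) = 33.2 × 0.1682 = 5.586 V.
(Unloaded it would be 9.04 V; the load pulls it down.)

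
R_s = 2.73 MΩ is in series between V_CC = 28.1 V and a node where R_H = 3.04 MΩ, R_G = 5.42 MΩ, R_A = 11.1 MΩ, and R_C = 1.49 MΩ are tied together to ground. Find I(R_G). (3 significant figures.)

Combine the parallel branches: R_p = (1/3.04 + 1/5.42 + 1/11.1 + 1/1.49)⁻¹ = 0.7845 MΩ.
Node voltage V_A = V_CC · R_p/(R_s + R_p) = 28.1 × 0.2232 = 6.272 V.
Branch current I = V_A/R_G = 6.272/5.42 = 1.157 µA.
(Equivalently: I_total = 7.995 µA, then current-divider fraction G_k/ΣG = 0.1447.)

I ≈ 1.16 µA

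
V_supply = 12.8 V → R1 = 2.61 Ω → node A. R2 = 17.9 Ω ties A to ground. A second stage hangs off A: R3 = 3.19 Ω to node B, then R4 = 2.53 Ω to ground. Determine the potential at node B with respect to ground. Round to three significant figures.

Node A sees R2 in parallel with the series input of stage 2, R3 + R4 = 5.720 Ω.
R2 ‖ (R3+R4) = 4.335 Ω.
First divider: V_A = V_supply · 4.335/(2.61 + 4.335) = 7.989 V.
Then the unloaded second divider: V_B = V_A × R4/(R3+R4) = 7.989 × 0.4423 = 3.534 V.

V_B ≈ 3.53 V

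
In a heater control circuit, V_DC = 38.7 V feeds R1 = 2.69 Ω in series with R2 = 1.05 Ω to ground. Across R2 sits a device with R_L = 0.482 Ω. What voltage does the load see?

The load sits in parallel with R2, giving an effective lower resistance R2' = R2·R_L/(R2+R_L) = 0.3304 Ω.
Then V_out = V_DC · R2'/(R1 + R2') = 38.7 × 0.3304/3.020 = 4.233 V.
(Unloaded it would be 10.9 V; the load pulls it down.)

V_out ≈ 4.23 V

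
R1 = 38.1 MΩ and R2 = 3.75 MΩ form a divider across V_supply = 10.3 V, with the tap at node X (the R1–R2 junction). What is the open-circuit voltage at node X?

V_th ≈ 0.923 V

With X open, the divider is unloaded: V_th = 10.3 × 3.75/41.85 = 0.9229 V.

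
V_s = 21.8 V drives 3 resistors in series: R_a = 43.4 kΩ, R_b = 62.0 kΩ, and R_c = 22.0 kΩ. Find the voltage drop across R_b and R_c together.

ΣR = 43.4 + 62.0 + 22.0 = 127.4 kΩ.
R_{R_b..R_c} = 62.0 + 22.0 = 84.00 kΩ.
V = V_s · R/ΣR = 21.8 × 0.6593 = 14.37 V.

V ≈ 14.4 V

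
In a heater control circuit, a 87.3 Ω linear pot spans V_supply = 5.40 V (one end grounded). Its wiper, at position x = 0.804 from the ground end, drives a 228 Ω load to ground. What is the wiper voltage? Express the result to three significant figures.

V_out ≈ 4.09 V

Split the track: R_lower = x·R_p = 70.19 Ω, R_upper = (1−x)·R_p = 17.11 Ω.
Lower segment in parallel with the load: 70.19 ‖ 228 = 53.67 Ω.
Loaded-divider output: V_out = 5.40 × 0.7582 = 4.095 V.
(Unloaded: V_out = x·V_supply = 4.34 V.)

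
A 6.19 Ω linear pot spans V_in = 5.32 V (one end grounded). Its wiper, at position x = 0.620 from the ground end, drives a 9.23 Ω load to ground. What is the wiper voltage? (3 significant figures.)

Lower segment x·R_p = 3.838 Ω; upper segment (1−x)·R_p = 2.352 Ω.
Lower segment in parallel with the load: 3.838 ‖ 9.23 = 2.711 Ω.
Loaded-divider output: V_out = 5.32 × 0.5354 = 2.848 V.

V_out ≈ 2.85 V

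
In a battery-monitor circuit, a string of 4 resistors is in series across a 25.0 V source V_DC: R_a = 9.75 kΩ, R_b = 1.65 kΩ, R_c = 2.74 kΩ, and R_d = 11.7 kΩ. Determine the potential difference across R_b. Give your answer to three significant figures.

V ≈ 1.60 V

Series total: ΣR = 9.75 + 1.65 + 2.74 + 11.7 = 25.84 kΩ.
V = V_DC · R/ΣR = 25.0 × 0.06385 = 1.596 V.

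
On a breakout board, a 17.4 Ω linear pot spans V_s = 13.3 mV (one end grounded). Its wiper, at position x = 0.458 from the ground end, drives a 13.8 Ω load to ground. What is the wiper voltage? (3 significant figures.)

V_out ≈ 4.64 mV

Split the track: R_lower = x·R_p = 7.969 Ω, R_upper = (1−x)·R_p = 9.431 Ω.
R_L loads the lower segment: effective lower R = 5.052 Ω.
Then V_out = V_s · 5.052/(9.431 + 5.052) = 4.639 mV.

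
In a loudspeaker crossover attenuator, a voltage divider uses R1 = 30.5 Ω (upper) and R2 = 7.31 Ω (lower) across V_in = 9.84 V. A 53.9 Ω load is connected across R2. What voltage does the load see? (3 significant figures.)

V_out ≈ 1.71 V

First combine the lower leg with the load: R2 ‖ R_L = 6.437 Ω.
Voltage divider with the loaded lower leg: V_out = 9.84 × 6.437/(30.5 + 6.437) = 9.84 × 0.1743 = 1.715 V.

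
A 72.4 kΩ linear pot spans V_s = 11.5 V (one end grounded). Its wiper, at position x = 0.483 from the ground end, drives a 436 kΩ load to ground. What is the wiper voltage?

V_out ≈ 5.33 V

Split the track: R_lower = x·R_p = 34.97 kΩ, R_upper = (1−x)·R_p = 37.43 kΩ.
(x·R_p) ‖ R_L = 32.37 kΩ.
Loaded-divider output: V_out = 11.5 × 0.4638 = 5.333 V.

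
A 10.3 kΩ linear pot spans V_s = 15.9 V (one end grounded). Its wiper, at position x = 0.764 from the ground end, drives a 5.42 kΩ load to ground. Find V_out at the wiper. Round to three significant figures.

Split the track: R_lower = x·R_p = 7.869 kΩ, R_upper = (1−x)·R_p = 2.431 kΩ.
R_L loads the lower segment: effective lower R = 3.209 kΩ.
Then V_out = V_s · 3.209/(2.431 + 3.209) = 9.048 V.

V_out ≈ 9.05 V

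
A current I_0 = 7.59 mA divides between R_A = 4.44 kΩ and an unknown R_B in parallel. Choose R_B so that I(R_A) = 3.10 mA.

R_B ≈ 3.07 kΩ

Two-branch current divider: I_A = I_0 · R_B/(R_A + R_B).
3.10/7.59 = R_B/(R_A + R_B) → R_B = R_A · (0.4084)/(1 − 0.4084) = 4.44 × 0.6904 = 3.065 kΩ.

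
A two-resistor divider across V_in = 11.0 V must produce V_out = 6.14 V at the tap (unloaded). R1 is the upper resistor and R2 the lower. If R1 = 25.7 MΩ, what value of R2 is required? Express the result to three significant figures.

R2 ≈ 32.5 MΩ

The divider ratio is R2/(R1+R2) = 6.14/11.0 = 0.5582.
Rearranging, R2 = R1·k/(1−k) = 25.7 × 1.263 = 32.47 MΩ.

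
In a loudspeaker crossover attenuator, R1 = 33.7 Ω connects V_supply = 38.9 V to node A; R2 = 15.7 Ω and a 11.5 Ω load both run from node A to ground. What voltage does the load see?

V_out ≈ 6.40 V

First combine the lower leg with the load: R2 ‖ R_L = 6.638 Ω.
Now apply the divider: V_out = 38.9 × 0.1646 = 6.401 V.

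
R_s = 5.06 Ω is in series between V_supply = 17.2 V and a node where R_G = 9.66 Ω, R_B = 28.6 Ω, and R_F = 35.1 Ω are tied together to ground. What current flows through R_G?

I ≈ 0.965 A

Equivalent of the parallel group: R_p = 5.989 Ω.
V_A = 17.2 × 5.989/11.05 = 9.323 V.
I(R_G) = V_A / R_G = 9.323/9.66 = 0.9651 A.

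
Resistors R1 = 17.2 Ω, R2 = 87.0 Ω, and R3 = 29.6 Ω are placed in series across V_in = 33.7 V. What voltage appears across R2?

Series total: ΣR = 17.2 + 87.0 + 29.6 = 133.8 Ω.
By the voltage-divider rule, V = 33.7 × 87.00/133.8 = 21.91 V.

V ≈ 21.9 V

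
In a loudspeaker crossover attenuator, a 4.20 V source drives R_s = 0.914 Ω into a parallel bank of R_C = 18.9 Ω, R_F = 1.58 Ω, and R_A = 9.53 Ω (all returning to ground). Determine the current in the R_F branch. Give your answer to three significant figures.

I ≈ 1.54 A

Combine the parallel branches: R_p = (1/18.9 + 1/1.58 + 1/9.53)⁻¹ = 1.265 Ω.
Node voltage V_A = V_s · R_p/(R_s + R_p) = 4.20 × 0.5805 = 2.438 V.
Branch current I = V_A/R_F = 2.438/1.58 = 1.543 A.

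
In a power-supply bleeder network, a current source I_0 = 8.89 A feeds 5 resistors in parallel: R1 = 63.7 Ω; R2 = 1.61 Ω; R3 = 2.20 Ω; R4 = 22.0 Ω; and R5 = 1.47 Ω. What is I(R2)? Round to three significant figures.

I ≈ 3.04 A

Conductances: ΣG = 1/63.7 + 1/1.61 + 1/2.20 + 1/22.0 + 1/1.47 = 1.817 (1/Ω).
R2 takes the fraction G_k/ΣG = 0.6211/1.817 = 0.3418, so I = 8.89 × 0.3418 = 3.039 A.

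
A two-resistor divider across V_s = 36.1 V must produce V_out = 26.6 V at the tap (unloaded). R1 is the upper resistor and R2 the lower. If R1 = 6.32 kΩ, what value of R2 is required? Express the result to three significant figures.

The divider ratio is R2/(R1+R2) = 26.6/36.1 = 0.7368.
So R2 = R1 · V_out/(V_s − V_out) = 6.32 × 26.6/(36.1 − 26.6) = 6.32 × 2.800 = 17.70 kΩ.

R2 ≈ 17.7 kΩ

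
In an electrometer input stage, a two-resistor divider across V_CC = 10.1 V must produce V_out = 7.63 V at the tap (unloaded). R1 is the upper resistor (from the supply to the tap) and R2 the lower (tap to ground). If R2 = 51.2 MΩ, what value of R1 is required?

R1 ≈ 16.6 MΩ

Required fraction k = V_out/V_CC = 0.7554.
R1 = R2·(1/k − 1) = 51.2 × 0.3237 = 16.57 MΩ.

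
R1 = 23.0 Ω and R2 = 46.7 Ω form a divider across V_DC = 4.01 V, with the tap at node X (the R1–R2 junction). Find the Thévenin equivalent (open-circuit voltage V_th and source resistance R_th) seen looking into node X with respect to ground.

With X open, the divider is unloaded: V_th = 4.01 × 46.7/69.70 = 2.687 V.
Zeroing V_DC shorts the top of R1 to ground, so R_th = R1 ‖ R2 = 15.41 Ω.

V_th ≈ 2.69 V, R_th ≈ 15.4 Ω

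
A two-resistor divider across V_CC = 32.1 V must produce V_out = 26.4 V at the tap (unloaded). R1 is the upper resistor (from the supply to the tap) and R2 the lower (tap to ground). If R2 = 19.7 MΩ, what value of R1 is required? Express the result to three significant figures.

R1 ≈ 4.25 MΩ

V_out/V_CC = R2/(R1+R2) = 0.8224.
R1 = R2·(1/k − 1) = 19.7 × 0.2159 = 4.253 MΩ.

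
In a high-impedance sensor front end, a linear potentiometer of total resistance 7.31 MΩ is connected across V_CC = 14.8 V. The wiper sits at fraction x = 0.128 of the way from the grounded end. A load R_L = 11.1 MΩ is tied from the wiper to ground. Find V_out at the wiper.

V_out ≈ 1.76 V

The pot divides into 6.374 MΩ above the wiper and 0.9357 MΩ below.
R_L loads the lower segment: effective lower R = 0.8629 MΩ.
Then V_out = V_CC · 0.8629/(6.374 + 0.8629) = 1.765 V.
(Unloaded: V_out = x·V_CC = 1.89 V.)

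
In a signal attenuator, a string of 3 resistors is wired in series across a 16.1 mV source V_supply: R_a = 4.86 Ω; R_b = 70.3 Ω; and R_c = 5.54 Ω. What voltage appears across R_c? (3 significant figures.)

V ≈ 1.11 mV

ΣR = 4.86 + 70.3 + 5.54 = 80.70 Ω.
Voltage divider: V = V_supply · (5.540 / 80.70) = 16.1 × 0.06865 = 1.105 mV.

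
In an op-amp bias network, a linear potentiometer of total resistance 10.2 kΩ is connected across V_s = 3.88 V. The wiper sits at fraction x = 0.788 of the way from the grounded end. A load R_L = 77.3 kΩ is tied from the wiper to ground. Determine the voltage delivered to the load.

The pot divides into 2.162 kΩ above the wiper and 8.038 kΩ below.
(x·R_p) ‖ R_L = 7.281 kΩ.
Loaded-divider output: V_out = 3.88 × 0.7710 = 2.991 V.

V_out ≈ 2.99 V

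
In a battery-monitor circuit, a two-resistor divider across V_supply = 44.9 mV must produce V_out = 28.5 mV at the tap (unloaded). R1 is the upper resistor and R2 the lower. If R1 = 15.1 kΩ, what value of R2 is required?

V_out/V_supply = R2/(R1+R2) = 0.6347.
Rearranging, R2 = R1·k/(1−k) = 15.1 × 1.738 = 26.24 kΩ.

R2 ≈ 26.2 kΩ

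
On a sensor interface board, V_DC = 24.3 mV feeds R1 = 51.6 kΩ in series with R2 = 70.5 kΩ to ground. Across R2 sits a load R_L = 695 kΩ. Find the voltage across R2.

The load sits in parallel with R2, giving an effective lower resistance R2' = R2·R_L/(R2+R_L) = 64.01 kΩ.
Now apply the divider: V_out = 24.3 × 0.5537 = 13.45 mV.

V_out ≈ 13.5 mV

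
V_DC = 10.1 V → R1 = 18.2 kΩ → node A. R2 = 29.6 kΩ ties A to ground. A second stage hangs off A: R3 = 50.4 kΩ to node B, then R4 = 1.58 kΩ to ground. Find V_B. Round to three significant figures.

Looking into the second stage from A: R3 + R4 = 51.98 kΩ appears in parallel with R2.
Effective lower resistance at A: R2 ‖ 51.98 = 18.86 kΩ.
First divider: V_A = V_DC · 18.86/(18.2 + 18.86) = 5.140 V.
Stage 2 is unloaded, so V_B = V_A · R4/(R3+R4) = 5.140 × 1.58/51.98 = 0.1562 V.

V_B ≈ 0.156 V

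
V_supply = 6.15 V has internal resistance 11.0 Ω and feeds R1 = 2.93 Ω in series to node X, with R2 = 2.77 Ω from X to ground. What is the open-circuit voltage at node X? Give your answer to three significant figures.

V_th ≈ 1.02 V

R1' = 11.0 + 2.93 = 13.93 Ω (source resistance + R1).
V_th is the unloaded tap voltage: V_supply · R2/(R1'+R2) = 6.15 × 0.1659 = 1.020 V.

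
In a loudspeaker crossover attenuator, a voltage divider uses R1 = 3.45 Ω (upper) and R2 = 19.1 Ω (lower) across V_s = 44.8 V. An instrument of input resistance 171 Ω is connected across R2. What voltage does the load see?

V_out ≈ 37.3 V

R2 ‖ R_L = (19.1 × 171)/(19.1 + 171) = 17.18 Ω.
Now apply the divider: V_out = 44.8 × 0.8328 = 37.31 V.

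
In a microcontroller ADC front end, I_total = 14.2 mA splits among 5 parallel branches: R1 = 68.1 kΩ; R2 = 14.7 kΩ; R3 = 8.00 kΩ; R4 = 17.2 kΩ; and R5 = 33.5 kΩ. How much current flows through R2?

Total conductance ΣG = 1/68.1 + 1/14.7 + 1/8.00 + 1/17.2 + 1/33.5 = 0.2957 (units of 1/kΩ).
By the current-divider rule, I = I_total · G_k/ΣG = 14.2 × 0.2301 = 3.267 mA.

I ≈ 3.27 mA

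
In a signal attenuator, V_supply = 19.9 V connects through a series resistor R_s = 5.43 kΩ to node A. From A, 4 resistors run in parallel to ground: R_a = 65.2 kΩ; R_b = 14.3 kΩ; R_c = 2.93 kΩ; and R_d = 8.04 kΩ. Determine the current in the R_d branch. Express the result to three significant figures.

I ≈ 0.620 mA

Parallel bank: R_p = 1/(1/65.2 + 1/14.3 + 1/2.93 + 1/8.04) = 1.815 kΩ.
V_A = 19.9 × 1.815/7.245 = 4.985 V.
I(R_d) = V_A / R_d = 4.985/8.04 = 0.6201 mA.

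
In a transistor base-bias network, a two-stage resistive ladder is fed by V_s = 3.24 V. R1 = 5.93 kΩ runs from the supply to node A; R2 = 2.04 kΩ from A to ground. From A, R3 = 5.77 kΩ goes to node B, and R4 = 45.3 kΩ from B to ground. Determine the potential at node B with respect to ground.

Node A sees R2 in parallel with the series input of stage 2, R3 + R4 = 51.07 kΩ.
R2 ‖ (R3+R4) = 1.962 kΩ.
V_A = 3.24 × 1.962/(5.93 + 1.962) = 0.8054 V.
Then the unloaded second divider: V_B = V_A × R4/(R3+R4) = 0.8054 × 0.8870 = 0.7144 V.

V_B ≈ 0.714 V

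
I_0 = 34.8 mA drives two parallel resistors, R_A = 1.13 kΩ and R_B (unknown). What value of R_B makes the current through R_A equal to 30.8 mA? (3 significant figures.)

The fraction through R_A equals R_B/(R_A+R_B).
30.8/34.8 = R_B/(R_A + R_B) → R_B = R_A · (0.8851)/(1 − 0.8851) = 1.13 × 7.700 = 8.701 kΩ.

R_B ≈ 8.70 kΩ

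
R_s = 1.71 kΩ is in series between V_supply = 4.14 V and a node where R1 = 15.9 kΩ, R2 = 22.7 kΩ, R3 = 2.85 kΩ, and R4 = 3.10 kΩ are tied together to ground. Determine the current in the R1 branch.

Parallel bank: R_p = 1/(1/15.9 + 1/22.7 + 1/2.85 + 1/3.10) = 1.281 kΩ.
V_A = 4.14 × 1.281/2.991 = 1.773 V.
I(R1) = V_A / R1 = 1.773/15.9 = 0.1115 mA.
(Equivalently: I_total = 1.384 mA, then current-divider fraction G_k/ΣG = 0.08059.)

I ≈ 0.112 mA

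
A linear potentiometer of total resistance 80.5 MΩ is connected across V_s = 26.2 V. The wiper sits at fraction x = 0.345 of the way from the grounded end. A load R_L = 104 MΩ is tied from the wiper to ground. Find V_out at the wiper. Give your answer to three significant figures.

The pot divides into 52.73 MΩ above the wiper and 27.77 MΩ below.
Lower segment in parallel with the load: 27.77 ‖ 104 = 21.92 MΩ.
V_out = 26.2 × 21.92/(52.73 + 21.92) = 7.693 V.
(Unloaded: V_out = x·V_s = 9.04 V.)

V_out ≈ 7.69 V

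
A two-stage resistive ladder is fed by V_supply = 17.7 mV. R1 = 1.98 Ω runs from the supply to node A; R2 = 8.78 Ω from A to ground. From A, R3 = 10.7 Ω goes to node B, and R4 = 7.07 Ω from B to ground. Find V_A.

V_A ≈ 13.2 mV

Looking into the second stage from A: R3 + R4 = 17.77 Ω appears in parallel with R2.
R2 ‖ (R3+R4) = 5.876 Ω.
V_A = 17.7 × 5.876/(1.98 + 5.876) = 13.24 mV.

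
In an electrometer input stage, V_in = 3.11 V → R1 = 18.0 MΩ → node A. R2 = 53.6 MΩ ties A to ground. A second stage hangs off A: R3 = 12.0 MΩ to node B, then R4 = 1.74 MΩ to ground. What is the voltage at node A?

V_A ≈ 1.18 V

The second stage (R3 + R4 = 13.74 MΩ) loads node A in parallel with R2.
Effective lower resistance at A: R2 ‖ 13.74 = 10.94 MΩ.
First divider: V_A = V_in · 10.94/(18.0 + 10.94) = 1.175 V.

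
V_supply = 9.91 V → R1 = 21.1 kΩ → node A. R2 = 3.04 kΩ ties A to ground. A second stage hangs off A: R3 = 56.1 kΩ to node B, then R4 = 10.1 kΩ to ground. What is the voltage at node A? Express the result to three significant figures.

The second stage (R3 + R4 = 66.20 kΩ) loads node A in parallel with R2.
Effective lower resistance at A: R2 ‖ 66.20 = 2.907 kΩ.
So V_A = 9.91 × 0.1211 = 1.200 V.

V_A ≈ 1.20 V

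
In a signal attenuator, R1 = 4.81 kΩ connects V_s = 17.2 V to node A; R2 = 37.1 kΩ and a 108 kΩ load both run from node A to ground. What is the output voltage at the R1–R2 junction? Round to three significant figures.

The load sits in parallel with R2, giving an effective lower resistance R2' = R2·R_L/(R2+R_L) = 27.61 kΩ.
Then V_out = V_s · R2'/(R1 + R2') = 17.2 × 27.61/32.42 = 14.65 V.

V_out ≈ 14.6 V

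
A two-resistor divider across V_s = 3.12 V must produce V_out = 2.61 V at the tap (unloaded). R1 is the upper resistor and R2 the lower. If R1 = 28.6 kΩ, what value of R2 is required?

R2 ≈ 146 kΩ

Required fraction k = V_out/V_s = 0.8365.
Rearranging, R2 = R1·k/(1−k) = 28.6 × 5.118 = 146.4 kΩ.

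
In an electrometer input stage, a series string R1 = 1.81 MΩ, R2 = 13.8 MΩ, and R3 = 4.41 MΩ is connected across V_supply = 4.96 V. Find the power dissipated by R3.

ΣR = 20.02 MΩ → I = 4.96/20.02 = 0.2478 µA.
P(R3) = I²·R3 = (0.2478)² × 4.41 = 0.2707 µW.

P ≈ 0.271 µW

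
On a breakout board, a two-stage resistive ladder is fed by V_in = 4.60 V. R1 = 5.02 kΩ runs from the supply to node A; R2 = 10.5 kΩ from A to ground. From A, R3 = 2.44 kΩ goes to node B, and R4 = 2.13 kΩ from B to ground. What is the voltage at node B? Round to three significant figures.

V_B ≈ 0.832 V

Node A sees R2 in parallel with the series input of stage 2, R3 + R4 = 4.570 kΩ.
Effective lower resistance at A: R2 ‖ 4.570 = 3.184 kΩ.
First divider: V_A = V_in · 3.184/(5.02 + 3.184) = 1.785 V.
Stage 2 is unloaded, so V_B = V_A · R4/(R3+R4) = 1.785 × 2.13/4.570 = 0.8321 V.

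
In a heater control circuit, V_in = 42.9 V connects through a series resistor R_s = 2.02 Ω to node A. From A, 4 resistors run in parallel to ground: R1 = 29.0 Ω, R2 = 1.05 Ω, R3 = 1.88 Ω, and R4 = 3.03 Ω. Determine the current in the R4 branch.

Parallel bank: R_p = 1/(1/29.0 + 1/1.05 + 1/1.88 + 1/3.03) = 0.5409 Ω.
V_A by voltage divider: V_A = 42.9 × 0.5409/(2.02 + 0.5409) = 9.061 V.
Branch current I = V_A/R4 = 9.061/3.03 = 2.990 A.

I ≈ 2.99 A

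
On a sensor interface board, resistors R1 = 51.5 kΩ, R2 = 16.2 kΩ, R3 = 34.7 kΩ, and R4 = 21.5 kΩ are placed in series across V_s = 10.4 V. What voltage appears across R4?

V ≈ 1.80 V

Total series resistance ΣR = 51.5 + 16.2 + 34.7 + 21.5 = 123.9 kΩ.
V = V_s · R/ΣR = 10.4 × 0.1735 = 1.805 V.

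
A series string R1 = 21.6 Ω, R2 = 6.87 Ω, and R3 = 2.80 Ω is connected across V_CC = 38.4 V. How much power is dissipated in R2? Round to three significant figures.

The common current is I = 38.4/31.27 = 1.228 A.
P(R2) = I²·R2 = (1.228)² × 6.87 = 10.36 W.

P ≈ 10.4 W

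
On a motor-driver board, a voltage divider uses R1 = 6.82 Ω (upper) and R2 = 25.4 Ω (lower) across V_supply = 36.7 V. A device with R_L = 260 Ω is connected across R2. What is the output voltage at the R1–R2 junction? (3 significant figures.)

V_out ≈ 28.3 V

First combine the lower leg with the load: R2 ‖ R_L = 23.14 Ω.
Now apply the divider: V_out = 36.7 × 0.7724 = 28.35 V.
(Unloaded it would be 28.9 V; the load pulls it down.)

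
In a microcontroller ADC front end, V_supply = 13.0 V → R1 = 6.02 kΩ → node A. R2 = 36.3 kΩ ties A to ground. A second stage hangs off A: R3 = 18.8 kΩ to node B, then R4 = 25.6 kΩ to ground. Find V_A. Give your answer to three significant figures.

V_A ≈ 9.99 V

The second stage (R3 + R4 = 44.40 kΩ) loads node A in parallel with R2.
Effective lower resistance at A: R2 ‖ 44.40 = 19.97 kΩ.
First divider: V_A = V_supply · 19.97/(6.02 + 19.97) = 9.989 V.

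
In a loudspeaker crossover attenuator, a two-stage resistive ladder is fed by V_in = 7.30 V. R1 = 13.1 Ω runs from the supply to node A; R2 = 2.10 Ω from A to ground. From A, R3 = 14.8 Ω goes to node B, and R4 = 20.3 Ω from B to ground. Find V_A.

Node A sees R2 in parallel with the series input of stage 2, R3 + R4 = 35.10 Ω.
R2 ‖ (R3+R4) = 1.981 Ω.
First divider: V_A = V_in · 1.981/(13.1 + 1.981) = 0.9591 V.

V_A ≈ 0.959 V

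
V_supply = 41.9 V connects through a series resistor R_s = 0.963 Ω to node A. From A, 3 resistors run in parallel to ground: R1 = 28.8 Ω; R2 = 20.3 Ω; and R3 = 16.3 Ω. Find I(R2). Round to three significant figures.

I ≈ 1.81 A

Parallel bank: R_p = 1/(1/28.8 + 1/20.3 + 1/16.3) = 6.881 Ω.
V_A by voltage divider: V_A = 41.9 × 6.881/(0.963 + 6.881) = 36.76 V.
Branch current I = V_A/R2 = 36.76/20.3 = 1.811 A.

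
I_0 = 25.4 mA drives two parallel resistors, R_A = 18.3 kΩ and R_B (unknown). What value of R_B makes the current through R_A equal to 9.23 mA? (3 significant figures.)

R_B ≈ 10.4 kΩ

In a two-way split, I_A/I_0 = R_B/(R_A + R_B).
9.23/25.4 = R_B/(R_A + R_B) → R_B = R_A · (0.3634)/(1 − 0.3634) = 18.3 × 0.5708 = 10.45 kΩ.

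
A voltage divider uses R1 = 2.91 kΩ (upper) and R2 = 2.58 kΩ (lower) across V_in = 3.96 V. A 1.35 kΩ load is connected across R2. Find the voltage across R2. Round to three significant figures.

V_out ≈ 0.924 V

R2 ‖ R_L = (2.58 × 1.35)/(2.58 + 1.35) = 0.8863 kΩ.
Then V_out = V_in · R2'/(R1 + R2') = 3.96 × 0.8863/3.796 = 0.9245 V.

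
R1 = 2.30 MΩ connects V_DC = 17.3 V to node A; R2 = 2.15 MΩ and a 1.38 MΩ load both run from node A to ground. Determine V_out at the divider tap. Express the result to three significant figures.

V_out ≈ 4.63 V

First combine the lower leg with the load: R2 ‖ R_L = 0.8405 MΩ.
Now apply the divider: V_out = 17.3 × 0.2676 = 4.630 V.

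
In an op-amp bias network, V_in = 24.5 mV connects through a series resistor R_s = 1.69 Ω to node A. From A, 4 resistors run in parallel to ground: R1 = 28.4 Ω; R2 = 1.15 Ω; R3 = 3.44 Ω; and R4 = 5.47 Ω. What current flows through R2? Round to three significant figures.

Parallel bank: R_p = 1/(1/28.4 + 1/1.15 + 1/3.44 + 1/5.47) = 0.7255 Ω.
V_A by voltage divider: V_A = 24.5 × 0.7255/(1.69 + 0.7255) = 7.359 mV.
I(R2) = V_A / R2 = 7.359/1.15 = 6.399 mA.

I ≈ 6.40 mA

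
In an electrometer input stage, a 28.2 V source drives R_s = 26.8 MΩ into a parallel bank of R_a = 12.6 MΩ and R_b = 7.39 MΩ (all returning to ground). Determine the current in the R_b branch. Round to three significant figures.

I ≈ 0.565 µA

Equivalent of the parallel group: R_p = 4.658 MΩ.
V_A by voltage divider: V_A = 28.2 × 4.658/(26.8 + 4.658) = 4.176 V.
I(R_b) = V_A / R_b = 4.176/7.39 = 0.5650 µA.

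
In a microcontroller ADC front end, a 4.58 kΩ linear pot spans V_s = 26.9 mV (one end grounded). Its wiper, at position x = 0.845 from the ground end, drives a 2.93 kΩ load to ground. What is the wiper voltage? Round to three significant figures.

V_out ≈ 18.9 mV

Lower segment x·R_p = 3.870 kΩ; upper segment (1−x)·R_p = 0.7099 kΩ.
Lower segment in parallel with the load: 3.870 ‖ 2.93 = 1.668 kΩ.
V_out = 26.9 × 1.668/(0.7099 + 1.668) = 18.87 mV.
(Unloaded: V_out = x·V_s = 22.7 mV.)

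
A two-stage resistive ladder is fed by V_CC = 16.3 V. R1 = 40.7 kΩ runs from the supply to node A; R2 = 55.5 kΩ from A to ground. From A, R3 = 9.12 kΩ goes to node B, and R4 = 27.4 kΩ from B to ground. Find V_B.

The second stage (R3 + R4 = 36.52 kΩ) loads node A in parallel with R2.
Effective lower resistance at A: R2 ‖ 36.52 = 22.03 kΩ.
V_A = 16.3 × 22.03/(40.7 + 22.03) = 5.724 V.
Then the unloaded second divider: V_B = V_A × R4/(R3+R4) = 5.724 × 0.7503 = 4.294 V.

V_B ≈ 4.29 V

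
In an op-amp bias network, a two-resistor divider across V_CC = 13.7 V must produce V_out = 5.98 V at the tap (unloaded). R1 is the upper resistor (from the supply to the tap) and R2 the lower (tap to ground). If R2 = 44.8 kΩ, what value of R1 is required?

R1 ≈ 57.8 kΩ

V_out/V_CC = R2/(R1+R2) = 0.4365.
Rearranging, R1 = R2·(1−k)/k = 44.8 × 1.291 = 57.84 kΩ.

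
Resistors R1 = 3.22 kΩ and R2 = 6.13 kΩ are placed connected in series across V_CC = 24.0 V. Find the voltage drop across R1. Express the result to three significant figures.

Series total: ΣR = 3.22 + 6.13 = 9.350 kΩ.
By the voltage-divider rule, V = 24.0 × 3.220/9.350 = 8.265 V.

V ≈ 8.27 V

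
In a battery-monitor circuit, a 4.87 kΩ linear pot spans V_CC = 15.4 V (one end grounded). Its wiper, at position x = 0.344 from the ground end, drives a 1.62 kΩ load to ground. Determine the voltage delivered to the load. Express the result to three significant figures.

V_out ≈ 3.16 V

Split the track: R_lower = x·R_p = 1.675 kΩ, R_upper = (1−x)·R_p = 3.195 kΩ.
R_L loads the lower segment: effective lower R = 0.8236 kΩ.
V_out = 15.4 × 0.8236/(3.195 + 0.8236) = 3.156 V.
(Unloaded: V_out = x·V_CC = 5.30 V.)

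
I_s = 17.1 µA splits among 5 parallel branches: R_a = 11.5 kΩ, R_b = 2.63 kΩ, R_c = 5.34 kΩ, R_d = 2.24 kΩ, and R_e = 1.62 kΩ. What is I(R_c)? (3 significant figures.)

Total conductance ΣG = 1/11.5 + 1/2.63 + 1/5.34 + 1/2.24 + 1/1.62 = 1.718 (units of 1/kΩ).
R_c takes the fraction G_k/ΣG = 0.1873/1.718 = 0.1090, so I = 17.1 × 0.1090 = 1.864 µA.

I ≈ 1.86 µA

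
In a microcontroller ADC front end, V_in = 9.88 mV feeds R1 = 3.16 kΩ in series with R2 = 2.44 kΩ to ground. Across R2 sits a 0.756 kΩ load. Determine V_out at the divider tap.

V_out ≈ 1.53 mV

R2 ‖ R_L = (2.44 × 0.756)/(2.44 + 0.756) = 0.5772 kΩ.
Voltage divider with the loaded lower leg: V_out = 9.88 × 0.5772/(3.16 + 0.5772) = 9.88 × 0.1544 = 1.526 mV.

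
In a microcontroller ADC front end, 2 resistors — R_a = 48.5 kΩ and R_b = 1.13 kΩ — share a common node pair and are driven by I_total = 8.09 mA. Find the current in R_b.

I ≈ 7.91 mA

For two parallel branches, I_k = I_total · (other R)/(sum of R).
So I = 8.09 × 48.5/49.63 = 7.906 mA.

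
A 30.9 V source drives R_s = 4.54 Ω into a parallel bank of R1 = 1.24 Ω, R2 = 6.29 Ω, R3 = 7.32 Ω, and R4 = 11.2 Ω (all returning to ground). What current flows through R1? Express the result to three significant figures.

Parallel bank: R_p = 1/(1/1.24 + 1/6.29 + 1/7.32 + 1/11.2) = 0.8394 Ω.
V_A by voltage divider: V_A = 30.9 × 0.8394/(4.54 + 0.8394) = 4.822 V.
I(R1) = V_A / R1 = 4.822/1.24 = 3.888 A.

I ≈ 3.89 A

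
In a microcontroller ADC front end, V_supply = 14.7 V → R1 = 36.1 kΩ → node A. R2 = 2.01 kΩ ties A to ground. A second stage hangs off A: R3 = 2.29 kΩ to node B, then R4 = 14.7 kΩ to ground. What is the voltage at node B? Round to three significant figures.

V_B ≈ 0.603 V

Looking into the second stage from A: R3 + R4 = 16.99 kΩ appears in parallel with R2.
Effective lower resistance at A: R2 ‖ 16.99 = 1.797 kΩ.
So V_A = 14.7 × 0.04743 = 0.6972 V.
Then the unloaded second divider: V_B = V_A × R4/(R3+R4) = 0.6972 × 0.8652 = 0.6032 V.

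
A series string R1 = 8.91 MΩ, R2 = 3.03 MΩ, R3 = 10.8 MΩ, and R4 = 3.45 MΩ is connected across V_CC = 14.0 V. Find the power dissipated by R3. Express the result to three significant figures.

ΣR = 26.19 MΩ → I = 14.0/26.19 = 0.5346 µA.
P(R3) = I²·R3 = (0.5346)² × 10.8 = 3.086 µW.

P ≈ 3.09 µW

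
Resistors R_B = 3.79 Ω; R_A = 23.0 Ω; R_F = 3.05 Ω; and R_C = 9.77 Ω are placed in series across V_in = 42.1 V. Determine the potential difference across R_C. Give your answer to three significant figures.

V ≈ 10.4 V

ΣR = 3.79 + 23.0 + 3.05 + 9.77 = 39.61 Ω.
V = V_in · R/ΣR = 42.1 × 0.2467 = 10.38 V.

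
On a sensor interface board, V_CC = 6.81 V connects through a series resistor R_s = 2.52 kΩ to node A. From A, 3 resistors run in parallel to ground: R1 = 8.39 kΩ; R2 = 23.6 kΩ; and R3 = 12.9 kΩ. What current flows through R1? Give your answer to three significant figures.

Parallel bank: R_p = 1/(1/8.39 + 1/23.6 + 1/12.9) = 4.183 kΩ.
V_A = 6.81 × 4.183/6.703 = 4.250 V.
I(R1) = V_A / R1 = 4.250/8.39 = 0.5065 mA.
(Check via current divider: I_total = 1.016 mA; share G_k/ΣG = 0.4985 → same result.)

I ≈ 0.507 mA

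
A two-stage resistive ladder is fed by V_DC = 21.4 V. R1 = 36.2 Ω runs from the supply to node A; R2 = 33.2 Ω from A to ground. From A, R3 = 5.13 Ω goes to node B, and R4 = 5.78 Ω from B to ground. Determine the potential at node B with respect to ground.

Node A sees R2 in parallel with the series input of stage 2, R3 + R4 = 10.91 Ω.
R2 ‖ (R3+R4) = 8.212 Ω.
V_A = 21.4 × 8.212/(36.2 + 8.212) = 3.957 V.
Then the unloaded second divider: V_B = V_A × R4/(R3+R4) = 3.957 × 0.5298 = 2.096 V.

V_B ≈ 2.10 V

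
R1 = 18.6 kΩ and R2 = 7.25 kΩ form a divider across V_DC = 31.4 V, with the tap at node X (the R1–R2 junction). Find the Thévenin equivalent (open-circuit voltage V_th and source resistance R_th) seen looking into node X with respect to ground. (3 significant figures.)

V_th ≈ 8.81 V, R_th ≈ 5.22 kΩ

V_th is the unloaded tap voltage: V_DC · R2/(R1+R2) = 31.4 × 0.2805 = 8.807 V.
Zeroing V_DC shorts the top of R1 to ground, so R_th = R1 ‖ R2 = 5.217 kΩ.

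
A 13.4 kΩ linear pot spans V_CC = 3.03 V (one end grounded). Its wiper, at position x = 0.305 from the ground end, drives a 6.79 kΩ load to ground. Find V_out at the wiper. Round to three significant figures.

V_out ≈ 0.652 V

Lower segment x·R_p = 4.087 kΩ; upper segment (1−x)·R_p = 9.313 kΩ.
Lower segment in parallel with the load: 4.087 ‖ 6.79 = 2.551 kΩ.
Loaded-divider output: V_out = 3.03 × 0.2150 = 0.6516 V.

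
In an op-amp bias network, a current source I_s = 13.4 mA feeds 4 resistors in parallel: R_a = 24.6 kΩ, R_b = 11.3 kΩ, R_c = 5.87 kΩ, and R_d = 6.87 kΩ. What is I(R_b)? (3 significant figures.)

I ≈ 2.66 mA

ΣG = 1/24.6 + 1/11.3 + 1/5.87 + 1/6.87 = 0.4451.
Current divider: I(R_b) = I_s · G_k/ΣG = 13.4 × (0.08850/0.4451) = 13.4 × 0.1988 = 2.664 mA.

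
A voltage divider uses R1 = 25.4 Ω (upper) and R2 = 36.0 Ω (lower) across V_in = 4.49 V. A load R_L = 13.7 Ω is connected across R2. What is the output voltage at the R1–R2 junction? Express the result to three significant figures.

V_out ≈ 1.26 V

The load sits in parallel with R2, giving an effective lower resistance R2' = R2·R_L/(R2+R_L) = 9.924 Ω.
Now apply the divider: V_out = 4.49 × 0.2809 = 1.261 V.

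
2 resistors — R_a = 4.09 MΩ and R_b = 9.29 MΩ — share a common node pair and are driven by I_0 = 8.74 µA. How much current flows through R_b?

I ≈ 2.67 µA

With just two branches, the current splits inversely with resistance.
I(R_b) = 8.74 × 4.09/(4.09 + 9.29) = 8.74 × 0.3057 = 2.672 µA.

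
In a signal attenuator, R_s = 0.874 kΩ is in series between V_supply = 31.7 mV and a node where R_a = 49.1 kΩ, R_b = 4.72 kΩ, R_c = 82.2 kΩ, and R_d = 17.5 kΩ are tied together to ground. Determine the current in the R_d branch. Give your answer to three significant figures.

Parallel bank: R_p = 1/(1/49.1 + 1/4.72 + 1/82.2 + 1/17.5) = 3.316 kΩ.
V_A = 31.7 × 3.316/4.190 = 25.09 mV.
I(R_d) = V_A / R_d = 25.09/17.5 = 1.434 µA.

I ≈ 1.43 µA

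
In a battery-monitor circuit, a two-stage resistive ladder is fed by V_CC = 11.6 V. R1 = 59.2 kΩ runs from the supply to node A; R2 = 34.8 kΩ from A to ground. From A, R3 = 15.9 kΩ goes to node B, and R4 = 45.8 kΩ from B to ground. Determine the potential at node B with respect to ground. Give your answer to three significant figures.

Node A sees R2 in parallel with the series input of stage 2, R3 + R4 = 61.70 kΩ.
R2 ‖ (R3+R4) = 22.25 kΩ.
So V_A = 11.6 × 0.2732 = 3.169 V.
Stage 2 is unloaded, so V_B = V_A · R4/(R3+R4) = 3.169 × 45.8/61.70 = 2.352 V.

V_B ≈ 2.35 V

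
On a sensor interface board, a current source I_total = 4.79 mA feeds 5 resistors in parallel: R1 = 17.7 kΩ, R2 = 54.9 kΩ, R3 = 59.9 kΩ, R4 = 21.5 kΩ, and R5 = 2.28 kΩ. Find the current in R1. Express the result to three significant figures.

I ≈ 0.469 mA

Total conductance ΣG = 1/17.7 + 1/54.9 + 1/59.9 + 1/21.5 + 1/2.28 = 0.5765 (units of 1/kΩ).
Current divider: I(R1) = I_total · G_k/ΣG = 4.79 × (0.05650/0.5765) = 4.79 × 0.09800 = 0.4694 mA.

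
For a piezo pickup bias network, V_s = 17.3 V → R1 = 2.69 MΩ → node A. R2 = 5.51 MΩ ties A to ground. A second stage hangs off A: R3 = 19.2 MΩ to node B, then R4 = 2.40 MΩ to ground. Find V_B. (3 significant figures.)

The second stage (R3 + R4 = 21.60 MΩ) loads node A in parallel with R2.
R2 ‖ (R3+R4) = 4.390 MΩ.
V_A = 17.3 × 4.390/(2.69 + 4.390) = 10.73 V.
Then the unloaded second divider: V_B = V_A × R4/(R3+R4) = 10.73 × 0.1111 = 1.192 V.

V_B ≈ 1.19 V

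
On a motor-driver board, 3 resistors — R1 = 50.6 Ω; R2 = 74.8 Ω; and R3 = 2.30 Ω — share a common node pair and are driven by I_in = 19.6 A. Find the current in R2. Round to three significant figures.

ΣG = 1/50.6 + 1/74.8 + 1/2.30 = 0.4679.
By the current-divider rule, I = I_in · G_k/ΣG = 19.6 × 0.02857 = 0.5600 A.

I ≈ 0.560 A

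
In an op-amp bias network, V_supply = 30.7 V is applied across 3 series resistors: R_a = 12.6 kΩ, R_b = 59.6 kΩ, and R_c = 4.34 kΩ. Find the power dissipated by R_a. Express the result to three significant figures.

The common current is I = 30.7/76.54 = 0.4011 mA.
P = I²R = 0.1609 × 12.6 = 2.027 mW.

P ≈ 2.03 mW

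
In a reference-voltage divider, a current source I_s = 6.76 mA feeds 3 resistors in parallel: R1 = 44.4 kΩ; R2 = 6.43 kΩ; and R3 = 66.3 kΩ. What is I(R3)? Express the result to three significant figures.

Total conductance ΣG = 1/44.4 + 1/6.43 + 1/66.3 = 0.1931 (units of 1/kΩ).
R3 takes the fraction G_k/ΣG = 0.01508/0.1931 = 0.07810, so I = 6.76 × 0.07810 = 0.5279 mA.

I ≈ 0.528 mA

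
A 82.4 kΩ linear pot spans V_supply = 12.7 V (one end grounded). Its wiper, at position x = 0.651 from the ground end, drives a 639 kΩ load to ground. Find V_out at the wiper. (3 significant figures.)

The pot divides into 28.76 kΩ above the wiper and 53.64 kΩ below.
Lower segment in parallel with the load: 53.64 ‖ 639 = 49.49 kΩ.
V_out = 12.7 × 49.49/(28.76 + 49.49) = 8.032 V.

V_out ≈ 8.03 V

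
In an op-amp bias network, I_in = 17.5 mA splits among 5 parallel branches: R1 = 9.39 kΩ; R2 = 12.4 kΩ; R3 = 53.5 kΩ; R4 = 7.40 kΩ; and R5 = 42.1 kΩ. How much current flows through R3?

I ≈ 0.897 mA

ΣG = 1/9.39 + 1/12.4 + 1/53.5 + 1/7.40 + 1/42.1 = 0.3647.
R3 takes the fraction G_k/ΣG = 0.01869/0.3647 = 0.05125, so I = 17.5 × 0.05125 = 0.8969 mA.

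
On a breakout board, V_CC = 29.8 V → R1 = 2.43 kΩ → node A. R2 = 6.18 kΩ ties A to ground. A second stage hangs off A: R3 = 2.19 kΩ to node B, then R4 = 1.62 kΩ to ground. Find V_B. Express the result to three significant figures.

Node A sees R2 in parallel with the series input of stage 2, R3 + R4 = 3.810 kΩ.
Effective lower resistance at A: R2 ‖ 3.810 = 2.357 kΩ.
First divider: V_A = V_CC · 2.357/(2.43 + 2.357) = 14.67 V.
V_B = V_A × 0.4252 = 6.239 V.

V_B ≈ 6.24 V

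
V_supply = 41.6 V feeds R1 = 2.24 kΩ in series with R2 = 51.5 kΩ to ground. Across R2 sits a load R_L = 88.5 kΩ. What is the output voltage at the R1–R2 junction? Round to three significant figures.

R2 ‖ R_L = (51.5 × 88.5)/(51.5 + 88.5) = 32.56 kΩ.
Now apply the divider: V_out = 41.6 × 0.9356 = 38.92 V.
(Unloaded it would be 39.9 V; the load pulls it down.)

V_out ≈ 38.9 V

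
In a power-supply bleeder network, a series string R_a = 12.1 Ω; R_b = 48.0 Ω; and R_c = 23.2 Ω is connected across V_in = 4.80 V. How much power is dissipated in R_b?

ΣR = 83.30 Ω → I = 4.80/83.30 = 0.05762 A.
P(R_b) = I²·R_b = (0.05762)² × 48.0 = 0.1594 W.

P ≈ 0.159 W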